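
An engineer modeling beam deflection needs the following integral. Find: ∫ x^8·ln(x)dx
By parts: u = ln(x), dv = x^8 dx
du = 1/x dx, v = x^9/9
= x^9·ln(x)/9 - ∫ x^8/9 dx
= x^9·ln(x)/9 - x^9/81+C

Answer: x^9(ln(x)/9-1/81)+C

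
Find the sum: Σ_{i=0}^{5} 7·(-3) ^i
Geometric series: S=a(1 - r^n)/(1 - r)
a=7, r=-3, n=6
S=7(1-729)/4=-1274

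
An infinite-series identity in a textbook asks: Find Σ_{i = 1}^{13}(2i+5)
= 2·Σ i + 5·13 = 2·91 + 65 = 247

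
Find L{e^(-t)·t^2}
First shifting: L{e^(at)f(t)}=F(s-a)
L{t^2}=2/s^3
Shift s → s+1: 2/(s+1)^3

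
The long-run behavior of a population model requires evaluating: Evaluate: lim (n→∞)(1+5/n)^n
This is the definition of e^5: lim(1+5/n)^n = e^5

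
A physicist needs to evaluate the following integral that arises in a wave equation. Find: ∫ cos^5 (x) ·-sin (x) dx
Let u=cos(x), du=-sin(x) dx
∫ u^5 du=u^6/6 + C

Answer: cos^6(x)/6 + C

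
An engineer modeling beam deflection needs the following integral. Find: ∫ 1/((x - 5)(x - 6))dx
Partial fractions: 1/((x-5)(x-6))=A/(x-5)+B/(x-6)
A=-1, B=1
∫ [-1· 1/(x-5)+1· 1/(x-6)] dx
=(1)[ln|x-6| - ln|x-5|]+C

Answer: ln|(x-6)/(x-5)|+C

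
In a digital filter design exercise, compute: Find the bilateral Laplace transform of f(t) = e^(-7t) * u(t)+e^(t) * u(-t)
For e^(-7t)*u(t): L=1/(s+7), Re(s) > -7
For e^(t)*u(-t): L=-1/(s-1), Re(s) < 1
Combined: F(s)=1/(s+7)-1/(s-1), -7 < Re(s) < 1

Answer: 1/(s+7)-1/(s-1), ROC: -7 < Re(s) < 1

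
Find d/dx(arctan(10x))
d/dx[arctan(u)]=u'/(1+u²), u=10x, u'=10

Answer: 10/(1+100x²)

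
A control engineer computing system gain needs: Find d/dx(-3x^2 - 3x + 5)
Power rule: d/dx(ax^n) = n·a·x^(n-1)
Term by term: -6·x - 3

Answer: -6x - 3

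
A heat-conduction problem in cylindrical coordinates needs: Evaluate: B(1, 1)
B(x,y) = Γ(x)Γ(y)/Γ(x + y) = (x-1)!(y-1)!/(x + y-1)!
B(1,1) = 0!·0!/1! = 1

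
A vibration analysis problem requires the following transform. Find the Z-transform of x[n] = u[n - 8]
Using the time-shift property: Z{u[n-8]}=z^(-8) * z/(z-1)
=z^(-7)/(z-1)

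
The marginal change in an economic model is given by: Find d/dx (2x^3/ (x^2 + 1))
Quotient rule: (f/g)'=(f'g - fg')/g²
f=2x^3, f'=6x^2
g=x^2 + 1, g'=2x

Answer: (6x^2·(x^2 + 1) - 4x^4)/(x^2 + 1)²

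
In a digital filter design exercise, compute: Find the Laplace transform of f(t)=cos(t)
L{cos(wt)}=s/(s² + w²)
L{cos(t)}=s/(s² + 1)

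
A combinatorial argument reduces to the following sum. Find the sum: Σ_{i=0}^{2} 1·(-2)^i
Geometric series: S=a(1 - r^n)/(1 - r)
a=1, r=-2, n=3
S=1(1+8)/3=3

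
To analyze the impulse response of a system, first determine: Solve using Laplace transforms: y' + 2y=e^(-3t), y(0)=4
Take L: sY - 4 + 2Y = 1/(s + 3)
Y(s + 2) = 1/(s + 3) + 4
Y = 1/((s + 3)(s + 2)) + 4/(s + 2)
Partial fractions: 1/((s + 3)(s + 2)) = -1/(s + 3) + 1/(s + 2)
So Y = -1/(s + 3) + 5/(s + 2)
Inverse Laplace transform (L^(-1){1/(s + 3)} = e^(-3t), L^(-1){1/(s + 2)} = e^(-2t)):

Answer: y(t) = -1·e^(-3t) + 5·e^(-2t)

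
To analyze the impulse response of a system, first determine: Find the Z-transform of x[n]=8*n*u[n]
Z{n * u[n]} = z/(z-1)^2
By linearity: Z{8 * n * u[n]} = 8z/(z-1)^2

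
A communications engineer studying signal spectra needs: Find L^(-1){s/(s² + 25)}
L^(-1){s/(s² + w²)} = cos(wt)
Here w = 5

Answer: cos(5t)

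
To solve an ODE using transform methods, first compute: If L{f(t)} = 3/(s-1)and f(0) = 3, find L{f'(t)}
L{f'(t)}=s·F(s) - f(0)=3s/(s-1)-3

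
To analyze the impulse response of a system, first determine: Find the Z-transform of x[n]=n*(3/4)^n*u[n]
Using the property Z{n*a^n*u[n]} = az/(z-a)^2
With a = 3/4: X(z) = (3/4)z/(z - 3/4)^2, |z| > 3/4

Answer: (3/4)z/(z - 3/4)^2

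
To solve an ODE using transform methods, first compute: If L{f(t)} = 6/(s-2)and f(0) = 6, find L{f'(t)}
L{f'(t)}=s·F(s) - f(0)=6s/(s-2)-6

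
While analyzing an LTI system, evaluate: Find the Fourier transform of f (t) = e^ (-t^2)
The Fourier transform of a Gaussian e^(-t^2) is sqrt(pi) * e^(-omega^2/4).
With a=1: F(omega)=sqrt(pi) * e^(-omega^2/4)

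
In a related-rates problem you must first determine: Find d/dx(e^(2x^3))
Chain rule: d/dx[e^u] = e^u · u' where u = 2x^3
u' = 6x^2

Answer: 6x^2·e^(2x^3)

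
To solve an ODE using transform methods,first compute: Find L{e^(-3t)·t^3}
First shifting: L{e^(at)f(t)}=F(s-a)
L{t^3}=6/s^4
Shift s → s+3: 6/(s+3)^4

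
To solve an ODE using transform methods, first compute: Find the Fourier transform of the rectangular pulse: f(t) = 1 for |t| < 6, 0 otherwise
F(omega)=integral from -6 to 6 of e^(-j * omega * t) dt
=2 * sin(6 * omega)/omega=12 * sinc(6 * omega/pi)

Answer: 2 * sin(6 * omega)/omega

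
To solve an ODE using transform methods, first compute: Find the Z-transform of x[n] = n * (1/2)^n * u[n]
Using the property Z{n*a^n*u[n]} = az/(z-a)^2
With a = 1/2: X(z) = (1/2)z/(z - 1/2)^2, |z| > 1/2

Answer: (1/2)z/(z - 1/2)^2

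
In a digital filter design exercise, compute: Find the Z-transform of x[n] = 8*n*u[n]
Z{n*u[n]}=z/(z-1)^2
By linearity: Z{8*n*u[n]}=8z/(z-1)^2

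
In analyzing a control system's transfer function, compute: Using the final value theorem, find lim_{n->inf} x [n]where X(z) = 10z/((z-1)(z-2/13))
Final value theorem: lim x[n] = lim_{z->1} (z-1)*X(z)
(z-1)*X(z) = 10z/(z-2/13)
As z->1: 10/(1 - 2/13) = 10/(11/13) = 130/11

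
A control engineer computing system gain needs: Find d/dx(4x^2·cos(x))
Product rule: (fg)'=f'g + fg'
f=4x^2, f'=8x
g=cos(x), g'=-sin(x)

Answer: 8x·cos(x) - 4x^2·sin(x)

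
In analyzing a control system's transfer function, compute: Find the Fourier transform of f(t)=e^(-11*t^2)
The Fourier transform of a Gaussian e^(-a * t^2) is sqrt(pi/a) * e^(-omega^2/(4a)).
With a = 11: F(omega) = sqrt(pi/11) * e^(-omega^2/44)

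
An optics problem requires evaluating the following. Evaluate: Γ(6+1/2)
Γ(n+1/2)=(2n)!√π/(4^n·n!)
=479001600√π/(4096·720)=(10395/64)·√π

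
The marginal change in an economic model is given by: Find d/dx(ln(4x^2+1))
Chain rule: d/dx[ln(u)] = u'/u where u = 4x^2 + 1
u' = 8x

Answer: (8x)/(4x^2 + 1)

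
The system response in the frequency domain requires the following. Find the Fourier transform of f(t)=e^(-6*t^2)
The Fourier transform of a Gaussian e^(-a * t^2) is sqrt(pi/a) * e^(-omega^2/(4a)).
With a = 6: F(omega) = sqrt(pi/6) * e^(-omega^2/24)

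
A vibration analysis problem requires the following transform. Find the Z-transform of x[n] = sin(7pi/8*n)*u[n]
Z{sin(w0*n)*u[n]} = z*sin(w0)/(z^2 - 2z*cos(w0) + 1)
With w0 = 7pi/8: X(z) = z*sin(7pi/8)/(z^2 - 2z*cos(7pi/8) + 1)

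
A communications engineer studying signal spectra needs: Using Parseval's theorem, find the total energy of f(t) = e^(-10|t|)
Parseval's theorem: E = integral |f(t)|^2 dt = (1/2pi) integral |F(omega)|^2 domega
E = integral_{-inf}^{inf} e^(-20|t|) dt = 2*integral_0^inf e^(-20t) dt = 2/(2*10) = 1/10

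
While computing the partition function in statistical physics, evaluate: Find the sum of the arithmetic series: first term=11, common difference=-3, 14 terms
Last term: a_n = 11+(14-1)·-3 = -28
Sum = n(a_1+a_n)/2 = 14(11+(-28))/2 = -119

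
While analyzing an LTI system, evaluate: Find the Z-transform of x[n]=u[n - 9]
Using the time-shift property: Z{u[n-9]}=z^(-9)*z/(z-1)
=z^(-8)/(z-1)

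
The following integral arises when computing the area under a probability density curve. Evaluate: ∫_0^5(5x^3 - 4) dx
Step 1: Find antiderivative F(x) = (5/4)x^4-4x
Step 2: F(5) - F(0) = 3045/4 - (0) = 3045/4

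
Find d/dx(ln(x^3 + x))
Chain rule: d/dx[ln(u)]=u'/u where u=x^3 + x
u'=3x^2 + 1

Answer: (3x^2 + 1)/(x^3 + x)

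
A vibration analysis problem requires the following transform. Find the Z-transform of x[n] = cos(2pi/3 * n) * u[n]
Z{cos(w0*n)*u[n]} = z(z - cos(w0))/(z^2 - 2z*cos(w0) + 1)
With w0 = 2pi/3: X(z) = z(z - cos(2pi/3))/(z^2 - 2z*cos(2pi/3) + 1)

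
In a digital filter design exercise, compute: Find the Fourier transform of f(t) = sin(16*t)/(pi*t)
sin(W * t)/(pi * t)=(W/pi) * sinc(W * t/pi) is the impulse response of the ideal low-pass filter with cutoff W (here W=16).
Its Fourier transform is a rectangular function:
F(omega)=1 for |omega| < 16, 0 otherwise

Answer: rect(omega/32) [i.e., 1 for |omega| < 16, 0 otherwise]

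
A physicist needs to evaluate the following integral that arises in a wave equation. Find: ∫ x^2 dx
Using power rule: ∫ x^2 dx = 1/3 x^3+C = (1/3)x^3+C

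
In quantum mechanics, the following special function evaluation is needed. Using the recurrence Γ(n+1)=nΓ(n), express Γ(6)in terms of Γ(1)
Γ(6) = 5Γ(5) = 5·4Γ(4) = ... = 5!·Γ(1) = 120·Γ(1)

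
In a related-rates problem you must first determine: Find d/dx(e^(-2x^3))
Chain rule: d/dx[e^u]=e^u · u' where u=-2x^3
u'=-6x^2

Answer: -6x^2·e^(-2x^3)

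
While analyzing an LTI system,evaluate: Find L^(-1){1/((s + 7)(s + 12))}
Partial fractions: 1/((s+7)(s+12))=A/(s+7)+B/(s+12)
Cover-up: A=1/(s+12)|_{s=-7}=1/5; B=1/(s+7)|_{s=-12}=-1/5
L^(-1)=(1/5)e^(-7t) - (1/5)e^(-12t)

Answer: (1/5)(e^(-7t) - e^(-12t))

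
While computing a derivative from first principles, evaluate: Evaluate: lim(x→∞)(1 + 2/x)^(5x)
Rewrite as [(1+2/x)^x]^5.
lim(1+2/x)^x=e^2, so limit=(e^2)^5=e^10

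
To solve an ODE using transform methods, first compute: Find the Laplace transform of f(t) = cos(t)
L{cos(wt)}=s/(s² + w²)
L{cos(t)}=s/(s² + 1)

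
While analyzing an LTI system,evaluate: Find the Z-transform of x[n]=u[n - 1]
Using the time-shift property: Z{u[n-1]} = z^(-1) * z/(z-1)
= z^(0)/(z-1)

Answer: 1/(z-1)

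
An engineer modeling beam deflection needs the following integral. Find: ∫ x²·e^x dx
Integration by parts twice:
First: u=x², dv=e^x dx => x²e^x - 2∫ xe^x dx
Second: u=x, dv=e^x dx => xe^x - e^x
Combining: x²e^x - 2xe^x + 2e^x + C

Answer: e^x(x² - 2x + 2) + C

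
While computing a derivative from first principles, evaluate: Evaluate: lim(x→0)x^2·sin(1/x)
Squeeze theorem: -|x^2| ≤ x^2·sin(1/x) ≤ |x^2|
Since x^2 → 0 as x → 0, by squeeze theorem the limit is 0

Answer: 0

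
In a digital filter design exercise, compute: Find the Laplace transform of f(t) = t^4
L{t^n} = n!/s^(n+1)
L{t^4} = 4!/s^5 = 24/s^5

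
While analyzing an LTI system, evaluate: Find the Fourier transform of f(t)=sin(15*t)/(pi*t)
sin(W*t)/(pi*t) = (W/pi)*sinc(W*t/pi) is the impulse response of the ideal low-pass filter with cutoff W (here W = 15).
Its Fourier transform is a rectangular function:
F(omega) = 1 for |omega| < 15, 0 otherwise

Answer: rect(omega/30) [i.e., 1 for |omega| < 15, 0 otherwise]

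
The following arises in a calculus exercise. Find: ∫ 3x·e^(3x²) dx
Let u=3x², du=6x dx
∫ (1/2)e^u du=e^u/2 + C

Answer: e^(3x²)/2 + C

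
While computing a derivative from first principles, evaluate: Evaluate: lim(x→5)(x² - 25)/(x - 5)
Factor: (x² - 25)=(x-5)(x+5)
Cancel (x-5): lim(x→5) (x+5)=10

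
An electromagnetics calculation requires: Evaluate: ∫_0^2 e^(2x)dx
Antiderivative: (1/2)e^(2x)
Evaluate: (1/2)(e^4 - 1)

Answer: (e^4 - 1)/2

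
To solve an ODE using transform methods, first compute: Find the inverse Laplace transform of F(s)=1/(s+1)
L^(-1){1/(s-a)}=c·e^(at)
Here a=-1, c=1

Answer: e^(-t)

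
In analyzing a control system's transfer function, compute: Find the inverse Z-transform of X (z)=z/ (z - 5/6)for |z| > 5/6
Standard pair: z/(z-a) <-> a^n*u[n] for causal signals
With a=5/6: x[n]=(5/6)^n*u[n]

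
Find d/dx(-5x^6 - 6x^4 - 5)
Power rule: d/dx(ax^n) = n·a·x^(n-1)
Term by term: -30·x^5 - 24·x^3

Answer: -30x^5 - 24x^3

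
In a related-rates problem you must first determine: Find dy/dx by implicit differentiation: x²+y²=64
Differentiate both sides: 2x + 2y·(dy/dx)=0
Solve: dy/dx=-2x/(2y)=-x/y

Answer: dy/dx=-x/y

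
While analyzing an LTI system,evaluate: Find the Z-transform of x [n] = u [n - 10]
Using the time-shift property: Z{u[n-10]} = z^(-10) * z/(z-1)
= z^(-9)/(z-1)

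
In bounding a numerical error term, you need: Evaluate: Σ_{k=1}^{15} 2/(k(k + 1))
Partial fractions: 2/(k(k + 1)) = 2/k - 2/(k + 1)
Telescoping sum: 2(1 - 1/16) = 2·15/16

Answer: 15/8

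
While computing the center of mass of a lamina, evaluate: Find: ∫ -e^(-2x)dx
Since d/dx[e^(-2x)] = -2e^(-2x), we get 1/2 e^(-2x) + C

Answer: (1/2)e^(-2x) + C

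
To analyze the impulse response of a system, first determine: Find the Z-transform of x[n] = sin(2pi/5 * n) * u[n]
Z{sin(w0*n)*u[n]} = z*sin(w0)/(z^2 - 2z*cos(w0) + 1)
With w0 = 2pi/5: X(z) = z*sin(2pi/5)/(z^2 - 2z*cos(2pi/5) + 1)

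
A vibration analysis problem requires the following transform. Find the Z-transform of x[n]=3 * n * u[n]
Z{n*u[n]} = z/(z-1)^2
By linearity: Z{3*n*u[n]} = 3z/(z-1)^2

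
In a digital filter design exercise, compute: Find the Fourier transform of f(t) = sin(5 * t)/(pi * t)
sin(W*t)/(pi*t)=(W/pi)*sinc(W*t/pi) is the impulse response of the ideal low-pass filter with cutoff W (here W=5).
Its Fourier transform is a rectangular function:
F(omega)=1 for |omega| < 5, 0 otherwise

Answer: rect(omega/10) [i.e., 1 for |omega| < 5, 0 otherwise]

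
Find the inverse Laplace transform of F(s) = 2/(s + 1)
L^(-1){2/(s-a)}=c·e^(at)
Here a=-1, c=2

Answer: 2e^(-t)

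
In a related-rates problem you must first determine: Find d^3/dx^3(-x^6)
Apply power rule 3 times:
d^1: -6x^5
d^2: -30x^4
d^3: -120x^3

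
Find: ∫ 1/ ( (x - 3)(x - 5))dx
Partial fractions: 1/((x-3)(x-5))=A/(x-3) + B/(x-5)
A=-1/2, B=1/2
∫ [-1/2· 1/(x-3) + 1/2· 1/(x-5)] dx
=(1/2)[ln|x-5| - ln|x-3|] + C

Answer: (1/2)·ln|(x-5)/(x-3)| + C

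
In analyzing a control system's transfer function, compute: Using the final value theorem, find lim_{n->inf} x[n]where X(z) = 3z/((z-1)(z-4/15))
Final value theorem: lim x[n] = lim_{z->1} (z-1) * X(z)
(z-1) * X(z) = 3z/(z-4/15)
As z->1: 3/(1-4/15) = 3/(11/15) = 45/11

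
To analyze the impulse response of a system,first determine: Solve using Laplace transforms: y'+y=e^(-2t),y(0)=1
Take L: sY - 1+Y = 1/(s+2)
Y(s+1) = 1/(s+2)+1
Y = 1/((s+2)(s+1))+1/(s+1)
Partial fractions: 1/((s+2)(s+1)) = -1/(s+2)+1/(s+1)
So Y = -1/(s+2)+2/(s+1)
Inverse Laplace transform (L^(-1){1/(s+2)} = e^(-2t), L^(-1){1/(s+1)} = e^(-t)):

Answer: y(t) = -1·e^(-2t)+2·e^(-t)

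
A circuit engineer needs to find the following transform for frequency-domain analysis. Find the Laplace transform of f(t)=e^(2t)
L{e^(at)} = 1/(s-a)
L{e^(2t)} = 1/(s-2)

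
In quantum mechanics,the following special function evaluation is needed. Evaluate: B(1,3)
B(x,y) = Γ(x)Γ(y)/Γ(x+y) = (x-1)!(y-1)!/(x+y-1)!
B(1,3) = 0!·2!/3! = 1/3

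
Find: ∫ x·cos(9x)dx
By parts: u=x, dv=cos(9x) dx
du=dx, v=sin(9x)/9
=x·sin(9x)/9 + cos(9x)/9² + C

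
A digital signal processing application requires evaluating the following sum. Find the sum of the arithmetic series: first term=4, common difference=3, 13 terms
Last term: a_n = 4 + (13 - 1)·3 = 40
Sum = n(a_1 + a_n)/2 = 13(4 + 40)/2 = 286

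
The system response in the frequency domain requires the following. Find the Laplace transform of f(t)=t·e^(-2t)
L{t·e^(at)} = 1/(s-a)²
L{t·e^(-2t)} = 1/(s+2)²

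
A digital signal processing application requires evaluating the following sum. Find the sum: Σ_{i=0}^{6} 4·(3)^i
Geometric series: S=a(1 - r^n)/(1 - r)
a=4, r=3, n=7
S=4(1 - 2187)/-2=4372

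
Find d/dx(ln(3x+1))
Chain rule: d/dx[ln(u)]=u'/u where u=3x+1
u'=3

Answer: (3)/(3x+1)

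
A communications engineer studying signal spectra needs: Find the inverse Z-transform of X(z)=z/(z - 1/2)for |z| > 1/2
Standard pair: z/(z-a) <-> a^n * u[n] for causal signals
With a = 1/2: x[n] = (1/2)^n * u[n]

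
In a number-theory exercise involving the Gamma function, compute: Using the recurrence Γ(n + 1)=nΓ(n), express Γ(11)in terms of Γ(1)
Γ(11) = 10Γ(10) = 10·9Γ(9) = ... = 10!·Γ(1) = 3628800·Γ(1)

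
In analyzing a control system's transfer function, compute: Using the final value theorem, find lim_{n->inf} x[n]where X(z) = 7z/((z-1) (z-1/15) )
Final value theorem: lim x[n]=lim_{z->1} (z-1)*X(z)
(z-1)*X(z)=7z/(z-1/15)
As z->1: 7/(1-1/15)=7/(14/15)=15/2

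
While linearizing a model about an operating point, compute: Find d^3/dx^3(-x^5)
Apply power rule 3 times:
d^1: -5x^4
d^2: -20x^3
d^3: -60x^2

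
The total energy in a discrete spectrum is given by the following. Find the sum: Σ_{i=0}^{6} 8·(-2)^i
Geometric series: S=a(1 - r^n)/(1 - r)
a=8, r=-2, n=7
S=8(1+128)/3=344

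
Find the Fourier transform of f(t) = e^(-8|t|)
Using the standard pair: F{e^(-a|t|)} = 2a/(a^2 + omega^2)
With a = 8: F(omega) = 16/(64 + omega^2)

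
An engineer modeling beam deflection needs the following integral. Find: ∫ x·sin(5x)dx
By parts: u=x, dv=sin(5x) dx
du=dx, v=-cos(5x)/5
=-x·cos(5x)/5+sin(5x)/5²+C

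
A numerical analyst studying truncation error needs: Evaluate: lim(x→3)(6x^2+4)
Polynomial is continuous, so substitute x = 3:
6·3^2 + 4 = 58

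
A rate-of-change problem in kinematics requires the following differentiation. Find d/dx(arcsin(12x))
d/dx[arcsin(u)]=u'/√(1-u²), u=12x, u'=12

Answer: 12/√(1-144x²)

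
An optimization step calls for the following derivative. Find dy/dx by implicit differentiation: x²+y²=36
Differentiate both sides: 2x + 2y·(dy/dx) = 0
Solve: dy/dx = -2x/(2y) = -x/y

Answer: dy/dx = -x/y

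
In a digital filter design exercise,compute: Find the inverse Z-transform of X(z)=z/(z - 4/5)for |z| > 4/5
Standard pair: z/(z-a) <-> a^n*u[n] for causal signals
With a = 4/5: x[n] = (4/5)^n*u[n]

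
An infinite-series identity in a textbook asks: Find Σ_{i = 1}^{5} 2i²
=2·n(n+1)(2n+1)/6=2·5·6·11/6=110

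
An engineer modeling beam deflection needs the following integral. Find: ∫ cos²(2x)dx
Using identity cos²(u)=(1+cos(2u))/2:
∫ (1+cos(4x))/2 dx=x/2+sin(4x)/8+C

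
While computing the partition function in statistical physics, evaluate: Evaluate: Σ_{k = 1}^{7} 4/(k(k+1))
Partial fractions: 4/(k(k + 1)) = 4/k - 4/(k + 1)
Telescoping sum: 4(1 - 1/8) = 4·7/8

Answer: 7/2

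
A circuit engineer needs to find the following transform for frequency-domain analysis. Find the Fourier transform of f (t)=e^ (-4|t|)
Using the standard pair: F{e^(-a|t|)} = 2a/(a^2+omega^2)
With a = 4: F(omega) = 8/(16+omega^2)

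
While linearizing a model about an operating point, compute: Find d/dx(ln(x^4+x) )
Chain rule: d/dx[ln(u)]=u'/u where u=x^4+x
u'=4x^3+1

Answer: (4x^3+1)/(x^4+x)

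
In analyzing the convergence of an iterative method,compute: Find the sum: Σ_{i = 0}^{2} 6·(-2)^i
Geometric series: S = a(1 - r^n)/(1 - r)
a = 6, r = -2, n = 3
S = 6(1+8)/3 = 18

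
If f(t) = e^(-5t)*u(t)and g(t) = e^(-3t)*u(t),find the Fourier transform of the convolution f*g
By the convolution theorem: F{f*g} = F(omega)*G(omega)
F(omega) = 1/(5 + j*omega), G(omega) = 1/(3 + j*omega)
F{f*g} = 1/((5 + j*omega)(3 + j*omega))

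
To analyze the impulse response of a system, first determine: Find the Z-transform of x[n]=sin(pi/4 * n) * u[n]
Z{sin(w0 * n) * u[n]}=z * sin(w0)/(z^2-2z * cos(w0)+1)
With w0=pi/4: X(z)=z * sin(pi/4)/(z^2-2z * cos(pi/4)+1)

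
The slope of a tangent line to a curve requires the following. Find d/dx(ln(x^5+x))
Chain rule: d/dx[ln(u)] = u'/u where u = x^5+x
u' = 5x^4+1

Answer: (5x^4+1)/(x^5+x)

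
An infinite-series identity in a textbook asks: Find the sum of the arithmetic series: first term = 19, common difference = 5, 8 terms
Last term: a_n=19 + (8 - 1)·5=54
Sum=n(a_1 + a_n)/2=8(19 + 54)/2=292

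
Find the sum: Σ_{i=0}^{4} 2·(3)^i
Geometric series: S = a(1 - r^n)/(1 - r)
a = 2, r = 3, n = 5
S = 2(1 - 243)/-2 = 242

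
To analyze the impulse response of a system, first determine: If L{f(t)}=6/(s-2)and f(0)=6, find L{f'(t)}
L{f'(t)}=s·F(s) - f(0)=6s/(s-2)-6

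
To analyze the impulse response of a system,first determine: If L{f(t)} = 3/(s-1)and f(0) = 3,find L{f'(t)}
L{f'(t)} = s·F(s) - f(0) = 3s/(s-1) - 3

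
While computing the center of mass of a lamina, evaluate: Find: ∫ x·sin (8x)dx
By parts: u = x, dv = sin(8x) dx
du = dx, v = -cos(8x)/8
= -x·cos(8x)/8+sin(8x)/8²+C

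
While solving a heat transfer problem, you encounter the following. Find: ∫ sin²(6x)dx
Using identity sin²(u) = (1 - cos(2u))/2:
∫ (1 - cos(12x))/2 dx = x/2 - sin(12x)/24 + C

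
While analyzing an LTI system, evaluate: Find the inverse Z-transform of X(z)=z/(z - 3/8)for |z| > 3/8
Standard pair: z/(z-a) <-> a^n*u[n] for causal signals
With a = 3/8: x[n] = (3/8)^n*u[n]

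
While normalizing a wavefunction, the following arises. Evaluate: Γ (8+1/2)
Γ(n + 1/2)=(2n)!√π/(4^n·n!)
=20922789888000√π/(65536·40320)=(2027025/256)·√π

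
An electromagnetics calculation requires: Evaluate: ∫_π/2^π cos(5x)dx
Antiderivative: sin(5x)/5
Evaluate at bounds: [sin(5·π)/5] - [sin(5·π/2)/5]
= ((0) - (1))/5 = -1/5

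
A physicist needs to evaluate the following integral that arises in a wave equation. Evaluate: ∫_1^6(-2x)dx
Step 1: Find antiderivative F(x)=-x^2
Step 2: F(6) - F(1)=-36 - (-1)=-35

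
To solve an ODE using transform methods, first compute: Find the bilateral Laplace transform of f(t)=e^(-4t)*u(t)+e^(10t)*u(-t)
For e^(-4t) * u(t): L = 1/(s + 4), Re(s) > -4
For e^(10t) * u(-t): L = -1/(s-10), Re(s) < 10
Combined: F(s) = 1/(s + 4) - 1/(s-10), -4 < Re(s) < 10

Answer: 1/(s + 4) - 1/(s-10), ROC: -4 < Re(s) < 10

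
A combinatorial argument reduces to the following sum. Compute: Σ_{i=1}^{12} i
Using formula: Σ i^1=n(n + 1)/2=12·13/2=78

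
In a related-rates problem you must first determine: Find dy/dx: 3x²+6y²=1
Differentiate: 6x+12y·(dy/dx) = 0
dy/dx = -6x/(12y) = -(1/2)·(x/y)

Answer: dy/dx = -(1/2)·(x/y)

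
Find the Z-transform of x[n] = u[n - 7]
Using the time-shift property: Z{u[n-7]} = z^(-7) * z/(z-1)
= z^(-6)/(z-1)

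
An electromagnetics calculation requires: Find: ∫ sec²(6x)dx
Since d/dx[tan(6x)] = 6sec²(6x), integral = tan(6x)/6 + C

Answer: (1/6)tan(6x) + C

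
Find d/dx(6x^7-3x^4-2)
Power rule: d/dx(ax^n) = n·a·x^(n-1)
Term by term: 42·x^6 - 12·x^3

Answer: 42x^6 - 12x^3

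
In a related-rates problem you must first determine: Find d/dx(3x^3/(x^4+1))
Quotient rule: (f/g)' = (f'g - fg')/g²
f = 3x^3, f' = 9x^2
g = x^4+1, g' = 4x^3

Answer: (9x^2·(x^4+1)-12x^6)/(x^4+1)²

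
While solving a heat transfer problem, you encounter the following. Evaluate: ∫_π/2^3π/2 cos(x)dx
Antiderivative: sin(x)
Evaluate at bounds: [sin(1·3π/2)/1] - [sin(1·π/2)/1]
=((-1) - (1))/1=-2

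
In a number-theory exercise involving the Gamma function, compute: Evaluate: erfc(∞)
erfc(x)=1 - erf(x); erfc(∞)=1 - erf(∞)=1-1=0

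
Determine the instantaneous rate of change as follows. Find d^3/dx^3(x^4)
Apply power rule 3 times:
d^1: 4x^3
d^2: 12x^2
d^3: 24x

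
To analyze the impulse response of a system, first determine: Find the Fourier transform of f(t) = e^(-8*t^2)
The Fourier transform of a Gaussian e^(-a * t^2) is sqrt(pi/a) * e^(-omega^2/(4a)).
With a = 8: F(omega) = sqrt(pi/8) * e^(-omega^2/32)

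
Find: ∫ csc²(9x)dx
Since d/dx[-cot(9x)]=9csc²(9x), integral=-cot(9x)/9 + C

Answer: (-1/9)cot(9x) + C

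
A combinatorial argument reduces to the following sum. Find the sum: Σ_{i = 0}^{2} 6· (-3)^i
Geometric series: S=a(1 - r^n)/(1 - r)
a=6, r=-3, n=3
S=6(1+27)/4=42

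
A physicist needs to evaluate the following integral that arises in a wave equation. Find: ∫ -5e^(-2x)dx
Since d/dx[e^(-2x)]=-2e^(-2x), we get 5/2 e^(-2x) + C

Answer: (5/2)e^(-2x) + C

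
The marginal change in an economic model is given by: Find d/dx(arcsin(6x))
d/dx[arcsin(u)] = u'/√(1-u²), u = 6x, u' = 6

Answer: 6/√(1-36x²)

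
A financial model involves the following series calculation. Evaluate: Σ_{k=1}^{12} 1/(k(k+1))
Partial fractions: 1/(k(k+1))=1/k - 1/(k+1)
Telescoping sum: 1(1-1/13)=1·12/13

Answer: 12/13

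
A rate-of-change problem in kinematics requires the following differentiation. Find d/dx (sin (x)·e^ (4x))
Product rule: (fg)'=f'g+fg'
f=sin(x), f'=cos(x)
g=e^(4x), g'=4·e^(4x)

Answer: cos(x)·e^(4x)+4·sin(x)·e^(4x)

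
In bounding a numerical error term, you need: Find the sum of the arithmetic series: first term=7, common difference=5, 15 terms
Last term: a_n = 7 + (15 - 1)·5 = 77
Sum = n(a_1 + a_n)/2 = 15(7 + 77)/2 = 630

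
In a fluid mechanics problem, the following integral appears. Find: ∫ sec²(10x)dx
Since d/dx[tan(10x)] = 10sec²(10x), integral = tan(10x)/10 + C

Answer: (1/10)tan(10x) + C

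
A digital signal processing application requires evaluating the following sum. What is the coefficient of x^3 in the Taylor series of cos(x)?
cos(x) has only even powers. Coefficient of x^3=0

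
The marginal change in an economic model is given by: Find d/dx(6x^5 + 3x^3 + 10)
Power rule: d/dx(ax^n)=n·a·x^(n-1)
Term by term: 30·x^4+9·x^2

Answer: 30x^4+9x^2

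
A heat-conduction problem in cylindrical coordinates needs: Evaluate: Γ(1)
Γ(n) = (n-1)! for positive integers
Γ(1) = 0! = 1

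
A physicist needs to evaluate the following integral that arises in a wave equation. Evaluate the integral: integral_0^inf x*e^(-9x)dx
This is a Gamma integral. Substitute u=9x (du=9 dx):
integral_0^inf x * e^(-9x) dx=(1/9^2) integral_0^inf u^1 * e^(-u) du
=Gamma(2)/9^2=1!/9^2=1/81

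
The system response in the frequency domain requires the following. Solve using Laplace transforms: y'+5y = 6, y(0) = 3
Take L of both sides: sY(s) - 3 + 5Y(s) = 6/s
Y(s)(s + 5) = 6/s + 3
Y(s) = 6/(s(s + 5)) + 3/(s + 5)
Partial fractions: 6/(s(s + 5)) = (6/5)/s - (6/5)/(s + 5)
So Y(s) = (6/5)/s + (9/5)/(s + 5)
Inverse transform (L^(-1){1/s} = 1, L^(-1){1/(s + 5)} = e^(-5t)):

Answer: y(t) = 6/5 + (9/5)·e^(-5t)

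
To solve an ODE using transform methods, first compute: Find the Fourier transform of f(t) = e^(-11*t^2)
The Fourier transform of a Gaussian e^(-a*t^2) is sqrt(pi/a)*e^(-omega^2/(4a)).
With a=11: F(omega)=sqrt(pi/11)*e^(-omega^2/44)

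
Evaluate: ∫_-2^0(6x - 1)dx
Step 1: Find antiderivative F(x)=3x^2 - x
Step 2: F(0) - F(-2)=0 - (14)=-14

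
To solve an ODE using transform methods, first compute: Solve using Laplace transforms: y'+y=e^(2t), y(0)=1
Take L: sY - 1 + Y = 1/(s-2)
Y(s + 1) = 1/(s-2) + 1
Y = 1/((s-2)(s + 1)) + 1/(s + 1)
Partial fractions: 1/((s-2)(s + 1)) = (1/3)/(s-2) - (1/3)/(s + 1)
So Y = (1/3)/(s-2) + (2/3)/(s + 1)
Inverse Laplace transform (L^(-1){1/(s-2)} = e^(2t), L^(-1){1/(s + 1)} = e^(-t)):

Answer: y(t) = (1/3)·e^(2t) + (2/3)·e^(-t)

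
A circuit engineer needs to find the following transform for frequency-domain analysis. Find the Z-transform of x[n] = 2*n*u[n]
Z{n * u[n]}=z/(z-1)^2
By linearity: Z{2 * n * u[n]}=2z/(z-1)^2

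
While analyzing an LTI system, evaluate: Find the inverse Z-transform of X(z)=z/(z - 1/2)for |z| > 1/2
Standard pair: z/(z-a) <-> a^n*u[n] for causal signals
With a = 1/2: x[n] = (1/2)^n*u[n]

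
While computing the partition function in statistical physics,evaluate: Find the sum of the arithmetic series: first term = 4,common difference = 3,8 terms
Last term: a_n=4 + (8 - 1)·3=25
Sum=n(a_1 + a_n)/2=8(4 + 25)/2=116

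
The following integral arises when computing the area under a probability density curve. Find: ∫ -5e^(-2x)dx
Since d/dx[e^(-2x)]=-2e^(-2x), we get 5/2 e^(-2x) + C

Answer: (5/2)e^(-2x) + C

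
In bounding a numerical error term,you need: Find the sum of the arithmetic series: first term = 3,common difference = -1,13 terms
Last term: a_n = 3 + (13 - 1)·-1 = -9
Sum = n(a_1 + a_n)/2 = 13(3 + (-9))/2 = -39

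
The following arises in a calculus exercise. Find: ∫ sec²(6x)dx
Since d/dx[tan(6x)] = 6sec²(6x), integral = tan(6x)/6 + C

Answer: (1/6)tan(6x) + C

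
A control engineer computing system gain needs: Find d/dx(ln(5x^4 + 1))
Chain rule: d/dx[ln(u)] = u'/u where u = 5x^4 + 1
u' = 20x^3

Answer: (20x^3)/(5x^4 + 1)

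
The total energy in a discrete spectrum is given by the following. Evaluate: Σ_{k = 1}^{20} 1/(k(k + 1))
Partial fractions: 1/(k(k + 1)) = 1/k - 1/(k + 1)
Telescoping sum: 1(1 - 1/21) = 1·20/21

Answer: 20/21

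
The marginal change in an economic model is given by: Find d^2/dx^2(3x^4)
Apply power rule 2 times:
d^1: 12x^3
d^2: 36x^2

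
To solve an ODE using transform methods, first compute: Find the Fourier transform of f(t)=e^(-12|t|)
Using the standard pair: F{e^(-a|t|)} = 2a/(a^2+omega^2)
With a = 12: F(omega) = 24/(144+omega^2)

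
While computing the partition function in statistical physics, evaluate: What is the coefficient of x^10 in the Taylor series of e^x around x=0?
Taylor series of e^x = Σ x^n/n!
Coefficient of x^10 = 1/10! = 1/3628800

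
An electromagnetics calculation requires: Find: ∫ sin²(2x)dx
Using identity sin²(u) = (1 - cos(2u))/2:
∫ (1 - cos(4x))/2 dx = x/2 - sin(4x)/8+C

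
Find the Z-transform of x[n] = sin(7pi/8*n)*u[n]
Z{sin(w0*n)*u[n]}=z*sin(w0)/(z^2-2z*cos(w0)+1)
With w0=7pi/8: X(z)=z*sin(7pi/8)/(z^2-2z*cos(7pi/8)+1)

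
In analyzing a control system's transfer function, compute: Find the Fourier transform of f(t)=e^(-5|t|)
Using the standard pair: F{e^(-a|t|)}=2a/(a^2+omega^2)
With a=5: F(omega)=10/(25+omega^2)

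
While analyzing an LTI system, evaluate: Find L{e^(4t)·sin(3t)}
First shifting: L{e^(at)f(t)}=F(s-a)
L{sin(3t)}=3/(s² + 9)
Shift: 3/((s-4)² + 9)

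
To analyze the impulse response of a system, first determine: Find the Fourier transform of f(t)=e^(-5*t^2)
The Fourier transform of a Gaussian e^(-a * t^2) is sqrt(pi/a) * e^(-omega^2/(4a)).
With a = 5: F(omega) = sqrt(pi/5) * e^(-omega^2/20)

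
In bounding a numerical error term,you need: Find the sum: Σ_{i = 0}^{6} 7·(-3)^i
Geometric series: S=a(1 - r^n)/(1 - r)
a=7, r=-3, n=7
S=7(1 + 2187)/4=3829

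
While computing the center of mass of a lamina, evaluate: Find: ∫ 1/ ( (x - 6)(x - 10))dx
Partial fractions: 1/((x-6)(x-10)) = A/(x-6)+B/(x-10)
A = -1/4, B = 1/4
∫ [-1/4· 1/(x-6)+1/4· 1/(x-10)] dx
= (1/4)[ln|x-10| - ln|x-6|]+C

Answer: (1/4)·ln|(x-10)/(x-6)|+C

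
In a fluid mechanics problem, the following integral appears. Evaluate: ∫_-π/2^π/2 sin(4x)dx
Antiderivative: -cos(4x)/4
Evaluate at bounds: [-cos(4·π/2)/4] - [-cos(4·-π/2)/4]
= (-(1) + (1))/4 = 0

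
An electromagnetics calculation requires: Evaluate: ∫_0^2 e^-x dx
Antiderivative: -e^-x
Evaluate: -(e^-2 - 1)

Answer: (e^-2 - 1)/(-1)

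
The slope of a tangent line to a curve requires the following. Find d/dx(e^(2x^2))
Chain rule: d/dx[e^u]=e^u · u' where u=2x^2
u'=4x

Answer: 4x·e^(2x^2)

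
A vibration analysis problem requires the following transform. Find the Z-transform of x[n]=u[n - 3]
Using the time-shift property: Z{u[n-3]}=z^(-3) * z/(z-1)
=z^(-2)/(z-1)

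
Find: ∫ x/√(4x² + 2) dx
Let u=4x²+2, du=8x dx
∫ (1/8)·u^(-1/2) du=√u/4+C

Answer: √(4x²+2)/4+C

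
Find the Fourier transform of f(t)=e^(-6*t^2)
The Fourier transform of a Gaussian e^(-a * t^2) is sqrt(pi/a) * e^(-omega^2/(4a)).
With a = 6: F(omega) = sqrt(pi/6) * e^(-omega^2/24)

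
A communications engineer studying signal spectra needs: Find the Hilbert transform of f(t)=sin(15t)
The Hilbert transform shifts each frequency component by -pi/2.
H{sin(wt)}=-cos(wt)
With w=15: H{sin(15t)}=-cos(15t)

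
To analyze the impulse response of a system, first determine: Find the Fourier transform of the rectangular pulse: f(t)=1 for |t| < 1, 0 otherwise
F(omega)=integral from -1 to 1 of e^(-j * omega * t) dt
=2 * sin(1 * omega)/omega=2 * sinc(1 * omega/pi)

Answer: 2 * sin(1 * omega)/omega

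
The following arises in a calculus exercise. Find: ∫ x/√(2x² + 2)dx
Let u=2x² + 2, du=4x dx
∫ (1/4)·u^(-1/2) du=√u/2 + C

Answer: √(2x² + 2)/2 + C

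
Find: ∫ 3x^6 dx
Using power rule: ∫ 3x^6 dx=3/7 x^7 + C=(3/7)x^7 + C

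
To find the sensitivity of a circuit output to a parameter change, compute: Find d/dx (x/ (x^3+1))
Quotient rule: (f/g)' = (f'g - fg')/g²
f = x, f' = 1
g = x^3 + 1, g' = 3x^2

Answer: (1·(x^3 + 1) - 3x^3)/(x^3 + 1)²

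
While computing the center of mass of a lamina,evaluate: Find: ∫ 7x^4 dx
Using power rule: ∫ 7x^4 dx = 7/5 x^5+C = (7/5)x^5+C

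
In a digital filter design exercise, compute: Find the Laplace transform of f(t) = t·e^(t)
L{t·e^(at)}=1/(s-a)²
L{t·e^(t)}=1/(s-1)²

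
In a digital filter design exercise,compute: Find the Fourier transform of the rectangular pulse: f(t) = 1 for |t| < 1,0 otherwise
F(omega)=integral from -1 to 1 of e^(-j*omega*t) dt
=2*sin(1*omega)/omega=2*sinc(1*omega/pi)

Answer: 2*sin(1*omega)/omega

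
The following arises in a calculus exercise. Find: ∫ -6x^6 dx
Using power rule: ∫ -6x^6 dx=-6/7 x^7+C=(-6/7)x^7+C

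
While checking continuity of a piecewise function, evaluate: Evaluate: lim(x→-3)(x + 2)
Polynomial is continuous, so substitute x = -3:
1·(-3)+2 = -1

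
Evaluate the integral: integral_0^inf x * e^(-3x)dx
This is a Gamma integral. Substitute u=3x (du=3 dx):
integral_0^inf x * e^(-3x) dx=(1/3^2) integral_0^inf u^1 * e^(-u) du
=Gamma(2)/3^2=1!/3^2=1/9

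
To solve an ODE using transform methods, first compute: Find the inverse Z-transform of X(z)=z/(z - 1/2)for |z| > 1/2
Standard pair: z/(z-a) <-> a^n * u[n] for causal signals
With a = 1/2: x[n] = (1/2)^n * u[n]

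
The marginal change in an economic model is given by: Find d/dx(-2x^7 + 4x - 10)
Power rule: d/dx(ax^n)=n·a·x^(n-1)
Term by term: -14·x^6 + 4

Answer: -14x^6 + 4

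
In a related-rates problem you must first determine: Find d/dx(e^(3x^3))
Chain rule: d/dx[e^u] = e^u · u' where u = 3x^3
u' = 9x^2

Answer: 9x^2·e^(3x^3)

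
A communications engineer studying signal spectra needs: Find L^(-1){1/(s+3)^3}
L^(-1){1/(s-a)^n}=t^(n-1)·e^(at)/(n-1)!
Here a=-3, n=3: t^2·e^(-3t)/2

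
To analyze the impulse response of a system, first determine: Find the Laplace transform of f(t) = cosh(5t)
L{cosh(at)}=s/(s²-a²)
L{cosh(5t)}=s/(s²-25)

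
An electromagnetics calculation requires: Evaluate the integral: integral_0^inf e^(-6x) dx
integral_0^inf e^(-6x) dx=[-1/6 * e^(-6x)]_0^inf
=0 - (-1/6)=1/6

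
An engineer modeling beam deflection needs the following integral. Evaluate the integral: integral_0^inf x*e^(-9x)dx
This is a Gamma integral. Substitute u = 9x (du = 9 dx):
integral_0^inf x*e^(-9x) dx = (1/9^2) integral_0^inf u^1*e^(-u) du
= Gamma(2)/9^2 = 1!/9^2 = 1/81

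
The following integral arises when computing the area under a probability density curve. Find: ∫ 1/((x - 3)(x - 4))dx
Partial fractions: 1/((x-3)(x-4))=A/(x-3)+B/(x-4)
A=-1, B=1
∫ [-1· 1/(x-3)+1· 1/(x-4)] dx
=(1)[ln|x-4| - ln|x-3|]+C

Answer: ln|(x-4)/(x-3)|+C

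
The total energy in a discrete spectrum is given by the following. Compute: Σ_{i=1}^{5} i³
Using formula: Σ i^3 = [n(n+1)/2]² = [5·6/2]² = 225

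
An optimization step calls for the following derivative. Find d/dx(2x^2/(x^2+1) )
Quotient rule: (f/g)' = (f'g - fg')/g²
f = 2x^2, f' = 4x
g = x^2 + 1, g' = 2x

Answer: (4x·(x^2 + 1) - 4x^3)/(x^2 + 1)²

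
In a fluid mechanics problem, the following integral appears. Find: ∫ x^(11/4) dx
Power rule: ∫ x^(11/4) dx = x^(15/4)/(15/4)+C

Answer: (4/15)·x^(15/4)+C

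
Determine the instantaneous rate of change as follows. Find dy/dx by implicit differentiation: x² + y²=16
Differentiate both sides: 2x+2y·(dy/dx)=0
Solve: dy/dx=-2x/(2y)=-x/y

Answer: dy/dx=-x/y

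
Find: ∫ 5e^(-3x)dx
Since d/dx[e^(-3x)] = -3e^(-3x), we get -5/3 e^(-3x) + C

Answer: (-5/3)e^(-3x) + C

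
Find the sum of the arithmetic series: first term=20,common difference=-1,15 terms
Last term: a_n=20 + (15 - 1)·-1=6
Sum=n(a_1 + a_n)/2=15(20 + 6)/2=195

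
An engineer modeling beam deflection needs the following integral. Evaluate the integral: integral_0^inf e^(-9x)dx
integral_0^inf e^(-9x) dx = [-1/9*e^(-9x)]_0^inf
= 0 - (-1/9) = 1/9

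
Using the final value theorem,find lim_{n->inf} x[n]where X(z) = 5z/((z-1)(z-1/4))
Final value theorem: lim x[n]=lim_{z->1} (z-1)*X(z)
(z-1)*X(z)=5z/(z-1/4)
As z->1: 5/(1-1/4)=5/(3/4)=20/3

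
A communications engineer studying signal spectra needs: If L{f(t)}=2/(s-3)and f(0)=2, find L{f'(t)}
L{f'(t)} = s·F(s) - f(0) = 2s/(s-3)-2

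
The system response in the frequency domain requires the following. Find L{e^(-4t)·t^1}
First shifting: L{e^(at)f(t)} = F(s-a)
L{t^1} = 1/s^2
Shift s → s+4: 1/(s+4)^2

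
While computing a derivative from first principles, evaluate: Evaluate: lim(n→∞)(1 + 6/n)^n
This is the definition of e^6: lim(1+6/n)^n = e^6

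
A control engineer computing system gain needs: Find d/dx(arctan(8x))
d/dx[arctan(u)]=u'/(1+u²), u=8x, u'=8

Answer: 8/(1+64x²)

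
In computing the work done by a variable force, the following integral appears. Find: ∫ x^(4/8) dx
Power rule: ∫ x^(1/2) dx = x^(3/2)/(3/2)+C

Answer: (2/3)·x^(3/2)+C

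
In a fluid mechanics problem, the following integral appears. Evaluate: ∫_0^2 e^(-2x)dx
Antiderivative: (1/(-2))e^(-2x)
Evaluate: (1/(-2))(e^-4-1)

Answer: (e^-4-1)/(-2)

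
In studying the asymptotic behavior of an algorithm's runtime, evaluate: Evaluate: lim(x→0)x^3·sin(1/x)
Squeeze theorem: -|x^3| ≤ x^3·sin(1/x) ≤ |x^3|
Since x^3 → 0 as x → 0, by squeeze theorem the limit is 0

Answer: 0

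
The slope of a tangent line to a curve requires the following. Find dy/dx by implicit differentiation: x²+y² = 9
Differentiate both sides: 2x + 2y·(dy/dx)=0
Solve: dy/dx=-2x/(2y)=-x/y

Answer: dy/dx=-x/y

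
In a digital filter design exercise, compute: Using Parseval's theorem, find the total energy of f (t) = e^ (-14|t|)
Parseval's theorem: E=integral |f(t)|^2 dt=(1/2pi) integral |F(omega)|^2 domega
E=integral_{-inf}^{inf} e^(-28|t|) dt=2*integral_0^inf e^(-28t) dt=2/(2*14)=1/14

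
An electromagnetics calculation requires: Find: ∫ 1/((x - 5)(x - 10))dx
Partial fractions: 1/((x-5)(x-10))=A/(x-5) + B/(x-10)
A=-1/5, B=1/5
∫ [-1/5· 1/(x-5) + 1/5· 1/(x-10)] dx
=(1/5)[ln|x-10| - ln|x-5|] + C

Answer: (1/5)·ln|(x-10)/(x-5)| + C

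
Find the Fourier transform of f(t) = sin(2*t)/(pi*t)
sin(W * t)/(pi * t)=(W/pi) * sinc(W * t/pi) is the impulse response of the ideal low-pass filter with cutoff W (here W=2).
Its Fourier transform is a rectangular function:
F(omega)=1 for |omega| < 2, 0 otherwise

Answer: rect(omega/4) [i.e., 1 for |omega| < 2, 0 otherwise]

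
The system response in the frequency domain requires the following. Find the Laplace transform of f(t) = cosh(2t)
L{cosh(at)} = s/(s²-a²)
L{cosh(2t)} = s/(s²-4)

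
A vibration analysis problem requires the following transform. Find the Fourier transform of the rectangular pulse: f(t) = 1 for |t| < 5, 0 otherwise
F(omega) = integral from -5 to 5 of e^(-j*omega*t) dt
= 2*sin(5*omega)/omega = 10*sinc(5*omega/pi)

Answer: 2*sin(5*omega)/omega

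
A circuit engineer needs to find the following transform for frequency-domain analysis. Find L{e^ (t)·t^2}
First shifting: L{e^(at)f(t)}=F(s-a)
L{t^2}=2/s^3
Shift s → s-1: 2/(s-1)^3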